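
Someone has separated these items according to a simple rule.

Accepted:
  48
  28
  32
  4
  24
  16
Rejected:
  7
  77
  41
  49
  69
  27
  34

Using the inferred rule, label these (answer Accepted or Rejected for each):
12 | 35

The simplest hypothesis consistent with all the labels is: multiple of 4.
12 → 12 = 4·3 → Accepted.
35 → 35 = 4·8 + 3 → Rejected.

Accepted, Rejected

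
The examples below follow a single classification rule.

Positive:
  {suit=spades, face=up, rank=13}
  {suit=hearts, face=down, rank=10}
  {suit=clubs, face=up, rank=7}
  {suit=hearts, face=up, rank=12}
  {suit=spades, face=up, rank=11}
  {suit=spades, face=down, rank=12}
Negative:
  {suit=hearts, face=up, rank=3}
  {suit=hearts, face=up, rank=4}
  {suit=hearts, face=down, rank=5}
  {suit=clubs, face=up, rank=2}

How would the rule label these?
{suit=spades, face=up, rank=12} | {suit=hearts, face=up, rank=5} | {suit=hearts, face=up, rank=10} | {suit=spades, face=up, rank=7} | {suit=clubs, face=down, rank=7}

Positive, Negative, Positive, Positive, Positive

The common property of the 'Positive' items is: rank ≥ 7. No 'Negative' item has it.
{suit=spades, face=up, rank=12} — rank = 12, hence Positive. {suit=hearts, face=up, rank=5} — rank = 5, hence Negative. {suit=hearts, face=up, rank=10} — rank = 10, hence Positive. {suit=spades, face=up, rank=7} — rank = 7, hence Positive. {suit=clubs, face=down, rank=7} — rank = 7, hence Positive.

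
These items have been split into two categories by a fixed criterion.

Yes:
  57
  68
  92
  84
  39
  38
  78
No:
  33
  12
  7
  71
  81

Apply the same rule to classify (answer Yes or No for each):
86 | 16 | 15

Yes, No, No

The simplest hypothesis consistent with all the labels is: digit sum ≥ 10.
Yes: 86, since digit sum 8+6 = 14. No: 16, since digit sum 1+6 = 7. No: 15, since digit sum 1+5 = 6.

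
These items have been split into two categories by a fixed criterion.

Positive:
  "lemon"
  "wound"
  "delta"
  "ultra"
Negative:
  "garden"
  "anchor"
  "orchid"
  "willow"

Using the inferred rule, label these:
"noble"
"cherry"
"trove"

Positive, Negative, Positive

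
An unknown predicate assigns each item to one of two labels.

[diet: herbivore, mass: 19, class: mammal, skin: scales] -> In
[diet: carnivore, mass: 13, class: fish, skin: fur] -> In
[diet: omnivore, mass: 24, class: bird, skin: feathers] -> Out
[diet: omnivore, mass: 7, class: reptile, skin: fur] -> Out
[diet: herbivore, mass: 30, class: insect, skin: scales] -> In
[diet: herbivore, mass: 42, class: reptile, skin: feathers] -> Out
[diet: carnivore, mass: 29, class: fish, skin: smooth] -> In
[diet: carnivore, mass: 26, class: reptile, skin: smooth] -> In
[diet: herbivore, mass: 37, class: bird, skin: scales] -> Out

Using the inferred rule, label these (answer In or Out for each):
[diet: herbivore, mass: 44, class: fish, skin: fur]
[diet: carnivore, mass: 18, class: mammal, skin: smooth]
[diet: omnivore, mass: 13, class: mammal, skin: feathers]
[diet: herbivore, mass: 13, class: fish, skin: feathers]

Out, In, Out, In

'In' ⟺ diet is not omnivore AND mass ≤ 30.
[diet: herbivore, mass: 44, class: fish, skin: fur] — diet is herbivore, mass = 44, hence Out. [diet: carnivore, mass: 18, class: mammal, skin: smooth] — diet is carnivore, mass = 18, hence In. [diet: omnivore, mass: 13, class: mammal, skin: feathers] — diet is omnivore, mass = 13, hence Out. [diet: herbivore, mass: 13, class: fish, skin: feathers] — diet is herbivore, mass = 13, hence In.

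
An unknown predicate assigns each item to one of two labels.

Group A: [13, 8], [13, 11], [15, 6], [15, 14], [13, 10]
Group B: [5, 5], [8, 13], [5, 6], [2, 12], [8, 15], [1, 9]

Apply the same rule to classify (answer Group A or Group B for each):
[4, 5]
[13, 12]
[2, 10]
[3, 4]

Group B, Group A, Group B, Group B

The simplest hypothesis consistent with all the labels is: first > second.
[4, 5] → 4 < 5 → Group B. [13, 12] → 13 > 12 → Group A. [2, 10] → 2 < 10 → Group B. [3, 4] → 3 < 4 → Group B.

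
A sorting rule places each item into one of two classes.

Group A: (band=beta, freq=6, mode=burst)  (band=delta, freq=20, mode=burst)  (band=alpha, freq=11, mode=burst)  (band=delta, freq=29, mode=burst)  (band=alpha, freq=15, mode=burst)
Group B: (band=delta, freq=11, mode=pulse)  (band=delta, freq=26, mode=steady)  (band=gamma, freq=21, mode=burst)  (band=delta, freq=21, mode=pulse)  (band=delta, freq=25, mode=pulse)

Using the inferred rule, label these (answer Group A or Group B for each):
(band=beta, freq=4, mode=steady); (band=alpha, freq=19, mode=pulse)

The common property of the 'Group A' items is: mode is burst AND freq ≠ 21. No 'Group B' item has it.
(band=beta, freq=4, mode=steady): mode is steady, freq = 4 — does not fit, so Group B.
(band=alpha, freq=19, mode=pulse): mode is pulse, freq = 19 — does not fit, so Group B.

Group B, Group B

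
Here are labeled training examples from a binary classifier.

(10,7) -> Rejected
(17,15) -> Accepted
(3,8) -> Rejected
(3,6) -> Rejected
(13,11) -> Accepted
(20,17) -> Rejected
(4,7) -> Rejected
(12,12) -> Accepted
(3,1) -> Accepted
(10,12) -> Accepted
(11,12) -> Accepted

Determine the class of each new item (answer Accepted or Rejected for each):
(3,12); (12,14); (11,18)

Every 'Accepted' example satisfies: |first − second| ≤ 2. None of the 'Rejected' examples do.

Rejected, Accepted, Rejected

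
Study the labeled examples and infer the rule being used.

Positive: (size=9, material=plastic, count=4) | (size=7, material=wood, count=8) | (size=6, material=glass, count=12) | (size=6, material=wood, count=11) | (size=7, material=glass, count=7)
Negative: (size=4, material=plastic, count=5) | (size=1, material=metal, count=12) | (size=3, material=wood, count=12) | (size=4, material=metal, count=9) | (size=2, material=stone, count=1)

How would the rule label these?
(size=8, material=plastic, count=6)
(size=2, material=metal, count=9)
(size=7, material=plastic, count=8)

The classifier is using: size ≥ 6.
(size=8, material=plastic, count=6) → size = 8 → Positive.
(size=2, material=metal, count=9) → size = 2 → Negative.
(size=7, material=plastic, count=8) → size = 7 → Positive.

Positive, Negative, Positive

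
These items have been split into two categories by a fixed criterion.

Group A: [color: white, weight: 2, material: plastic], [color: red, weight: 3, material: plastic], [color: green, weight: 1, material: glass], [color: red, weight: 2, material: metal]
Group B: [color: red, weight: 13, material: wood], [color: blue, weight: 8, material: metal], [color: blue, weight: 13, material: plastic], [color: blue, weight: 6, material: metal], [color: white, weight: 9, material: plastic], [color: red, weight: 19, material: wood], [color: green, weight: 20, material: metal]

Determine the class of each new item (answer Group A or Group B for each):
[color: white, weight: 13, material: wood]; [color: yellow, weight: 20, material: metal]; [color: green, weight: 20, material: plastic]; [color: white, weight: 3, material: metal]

Group B, Group B, Group B, Group A

The rule appears to be: weight ≤ 3.
[color: white, weight: 13, material: wood] — weight = 13, hence Group B. [color: yellow, weight: 20, material: metal] — weight = 20, hence Group B. [color: green, weight: 20, material: plastic] — weight = 20, hence Group B. [color: white, weight: 3, material: metal] — weight = 3, hence Group A.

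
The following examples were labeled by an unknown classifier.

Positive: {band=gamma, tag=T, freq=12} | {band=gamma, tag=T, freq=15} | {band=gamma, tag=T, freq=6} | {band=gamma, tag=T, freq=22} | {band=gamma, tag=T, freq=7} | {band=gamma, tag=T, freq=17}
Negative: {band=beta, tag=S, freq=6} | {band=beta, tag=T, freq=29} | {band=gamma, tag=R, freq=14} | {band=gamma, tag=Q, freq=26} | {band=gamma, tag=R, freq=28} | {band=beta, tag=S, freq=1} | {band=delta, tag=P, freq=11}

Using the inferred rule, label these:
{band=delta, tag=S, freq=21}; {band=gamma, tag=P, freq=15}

The classifier is using: band is gamma AND tag is T.
{band=delta, tag=S, freq=21}: band is delta, tag is S, fails the rule → Negative.
{band=gamma, tag=P, freq=15}: band is gamma, tag is P, fails the rule → Negative.

Negative, Negative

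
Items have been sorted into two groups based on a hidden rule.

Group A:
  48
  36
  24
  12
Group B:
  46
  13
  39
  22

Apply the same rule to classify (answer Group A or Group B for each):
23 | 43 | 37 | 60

Group B, Group B, Group B, Group A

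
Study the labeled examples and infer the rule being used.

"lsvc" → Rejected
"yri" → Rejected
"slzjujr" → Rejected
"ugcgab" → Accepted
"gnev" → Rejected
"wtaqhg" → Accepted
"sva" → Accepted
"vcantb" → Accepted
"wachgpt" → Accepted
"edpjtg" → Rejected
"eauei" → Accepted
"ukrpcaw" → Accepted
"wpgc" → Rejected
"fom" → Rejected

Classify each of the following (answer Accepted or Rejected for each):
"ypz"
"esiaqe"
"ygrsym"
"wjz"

Rejected, Accepted, Rejected, Rejected

The rule appears to be: contains 'a'.
Rejected: "ypz", since no 'a'. Accepted: "esiaqe", since has 'a'. Rejected: "ygrsym", since no 'a'. Rejected: "wjz", since no 'a'.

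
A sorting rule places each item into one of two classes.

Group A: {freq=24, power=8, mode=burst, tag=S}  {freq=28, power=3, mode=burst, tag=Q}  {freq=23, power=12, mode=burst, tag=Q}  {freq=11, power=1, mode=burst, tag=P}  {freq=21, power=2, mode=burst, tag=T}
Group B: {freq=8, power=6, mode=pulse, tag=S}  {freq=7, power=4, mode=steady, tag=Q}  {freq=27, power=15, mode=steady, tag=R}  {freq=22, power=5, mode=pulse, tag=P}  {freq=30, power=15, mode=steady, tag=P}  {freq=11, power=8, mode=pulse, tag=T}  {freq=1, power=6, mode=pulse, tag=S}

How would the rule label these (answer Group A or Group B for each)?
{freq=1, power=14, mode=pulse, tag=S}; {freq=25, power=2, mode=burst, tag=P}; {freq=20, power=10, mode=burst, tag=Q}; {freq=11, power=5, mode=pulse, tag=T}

Group B, Group A, Group A, Group B

The simplest hypothesis consistent with all the labels is: mode is burst.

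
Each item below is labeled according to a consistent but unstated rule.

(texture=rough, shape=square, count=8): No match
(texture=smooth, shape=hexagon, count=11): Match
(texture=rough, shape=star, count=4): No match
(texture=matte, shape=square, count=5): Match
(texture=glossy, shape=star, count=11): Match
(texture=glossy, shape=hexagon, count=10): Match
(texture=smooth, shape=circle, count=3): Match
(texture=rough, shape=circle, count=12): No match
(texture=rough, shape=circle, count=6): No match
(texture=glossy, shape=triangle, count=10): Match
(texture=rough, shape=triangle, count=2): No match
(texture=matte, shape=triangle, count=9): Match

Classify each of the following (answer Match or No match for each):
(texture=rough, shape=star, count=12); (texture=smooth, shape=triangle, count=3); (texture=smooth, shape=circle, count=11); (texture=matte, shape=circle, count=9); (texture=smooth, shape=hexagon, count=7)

The common property of the 'Match' items is: texture is not rough. No 'No match' item has it.
No match: (texture=rough, shape=star, count=12), since texture is rough.
Match: (texture=smooth, shape=triangle, count=3), since texture is smooth.
Match: (texture=smooth, shape=circle, count=11), since texture is smooth.
Match: (texture=matte, shape=circle, count=9), since texture is matte.
Match: (texture=smooth, shape=hexagon, count=7), since texture is smooth.

No match, Match, Match, Match, Match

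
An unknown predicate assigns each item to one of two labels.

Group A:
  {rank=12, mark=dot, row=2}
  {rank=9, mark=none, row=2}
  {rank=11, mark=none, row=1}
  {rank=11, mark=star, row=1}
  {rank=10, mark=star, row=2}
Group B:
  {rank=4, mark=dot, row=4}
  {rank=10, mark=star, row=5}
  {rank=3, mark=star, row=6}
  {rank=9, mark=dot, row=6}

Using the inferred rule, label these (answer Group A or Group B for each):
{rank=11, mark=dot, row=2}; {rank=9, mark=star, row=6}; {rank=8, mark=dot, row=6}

Group A, Group B, Group B

Rule: row ≤ 2. This holds for each 'Group A' example and fails for each 'Group B' one.
{rank=11, mark=dot, row=2} — row = 2, hence Group A.
{rank=9, mark=star, row=6} — row = 6, hence Group B.
{rank=8, mark=dot, row=6} — row = 6, hence Group B.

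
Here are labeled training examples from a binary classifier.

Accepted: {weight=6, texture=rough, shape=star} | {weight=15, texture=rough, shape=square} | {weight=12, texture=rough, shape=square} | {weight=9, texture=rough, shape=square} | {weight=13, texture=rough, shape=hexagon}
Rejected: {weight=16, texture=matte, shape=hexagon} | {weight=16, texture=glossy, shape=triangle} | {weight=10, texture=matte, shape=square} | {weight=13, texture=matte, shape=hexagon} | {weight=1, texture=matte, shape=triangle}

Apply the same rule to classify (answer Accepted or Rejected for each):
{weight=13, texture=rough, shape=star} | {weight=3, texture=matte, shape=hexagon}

Accepted, Rejected

The classifier is using: texture is rough.
{weight=13, texture=rough, shape=star}: texture is rough — qualifies, so Accepted. {weight=3, texture=matte, shape=hexagon}: texture is matte — doesn't qualify, so Rejected.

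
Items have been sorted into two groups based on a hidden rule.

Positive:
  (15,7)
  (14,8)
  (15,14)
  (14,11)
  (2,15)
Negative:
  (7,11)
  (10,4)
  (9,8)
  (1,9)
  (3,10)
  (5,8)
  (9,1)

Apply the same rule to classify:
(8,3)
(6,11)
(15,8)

Negative, Negative, Positive

The distinguishing property — max ≥ 14 — holds for all the 'Positive' cases and none of the 'Negative' cases.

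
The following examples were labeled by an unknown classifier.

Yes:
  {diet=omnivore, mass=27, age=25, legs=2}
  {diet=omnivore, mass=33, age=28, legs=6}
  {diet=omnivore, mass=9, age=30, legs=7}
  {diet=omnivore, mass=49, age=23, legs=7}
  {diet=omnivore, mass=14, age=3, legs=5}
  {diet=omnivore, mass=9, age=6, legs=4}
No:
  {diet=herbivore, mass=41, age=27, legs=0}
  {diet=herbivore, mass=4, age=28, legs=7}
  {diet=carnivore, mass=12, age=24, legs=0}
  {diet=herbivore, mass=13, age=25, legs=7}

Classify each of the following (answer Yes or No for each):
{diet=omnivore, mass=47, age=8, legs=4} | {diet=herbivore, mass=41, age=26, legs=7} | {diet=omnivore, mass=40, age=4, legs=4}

Comparing the two groups points to one rule — diet is omnivore.

Yes, No, Yes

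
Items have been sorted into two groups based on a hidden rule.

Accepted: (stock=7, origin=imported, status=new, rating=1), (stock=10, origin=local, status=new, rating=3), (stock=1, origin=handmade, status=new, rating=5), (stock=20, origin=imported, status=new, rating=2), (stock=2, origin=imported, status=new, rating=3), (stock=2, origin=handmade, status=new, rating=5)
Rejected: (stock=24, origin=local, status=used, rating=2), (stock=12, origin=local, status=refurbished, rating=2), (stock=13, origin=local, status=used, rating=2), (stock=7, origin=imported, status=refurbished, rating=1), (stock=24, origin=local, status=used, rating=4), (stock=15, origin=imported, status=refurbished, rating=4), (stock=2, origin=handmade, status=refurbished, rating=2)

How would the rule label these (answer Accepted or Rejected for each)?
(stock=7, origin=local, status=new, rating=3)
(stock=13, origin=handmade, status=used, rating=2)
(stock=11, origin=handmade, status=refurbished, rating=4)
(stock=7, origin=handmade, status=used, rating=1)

Accepted, Rejected, Rejected, Rejected

The pattern is that an item is 'Accepted' exactly when: status is new.
(stock=7, origin=local, status=new, rating=3): Accepted (status is new). (stock=13, origin=handmade, status=used, rating=2): Rejected (status is used). (stock=11, origin=handmade, status=refurbished, rating=4): Rejected (status is refurbished). (stock=7, origin=handmade, status=used, rating=1): Rejected (status is used).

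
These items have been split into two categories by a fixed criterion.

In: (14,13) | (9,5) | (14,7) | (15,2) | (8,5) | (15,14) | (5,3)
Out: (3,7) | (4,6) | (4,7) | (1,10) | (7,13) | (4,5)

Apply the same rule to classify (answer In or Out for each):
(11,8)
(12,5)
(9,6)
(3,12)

The common property of the 'In' items is: first > second. No 'Out' item has it.

In, In, In, Out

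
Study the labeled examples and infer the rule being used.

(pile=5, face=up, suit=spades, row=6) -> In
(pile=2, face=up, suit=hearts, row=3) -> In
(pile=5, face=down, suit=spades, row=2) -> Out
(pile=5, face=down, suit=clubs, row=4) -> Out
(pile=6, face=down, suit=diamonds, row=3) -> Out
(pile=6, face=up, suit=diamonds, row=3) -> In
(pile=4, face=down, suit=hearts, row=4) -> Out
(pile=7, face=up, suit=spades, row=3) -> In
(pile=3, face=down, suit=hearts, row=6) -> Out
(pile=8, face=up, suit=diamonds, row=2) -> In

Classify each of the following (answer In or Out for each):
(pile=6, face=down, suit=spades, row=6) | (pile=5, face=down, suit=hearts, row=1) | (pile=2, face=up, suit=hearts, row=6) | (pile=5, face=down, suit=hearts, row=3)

Out, Out, In, Out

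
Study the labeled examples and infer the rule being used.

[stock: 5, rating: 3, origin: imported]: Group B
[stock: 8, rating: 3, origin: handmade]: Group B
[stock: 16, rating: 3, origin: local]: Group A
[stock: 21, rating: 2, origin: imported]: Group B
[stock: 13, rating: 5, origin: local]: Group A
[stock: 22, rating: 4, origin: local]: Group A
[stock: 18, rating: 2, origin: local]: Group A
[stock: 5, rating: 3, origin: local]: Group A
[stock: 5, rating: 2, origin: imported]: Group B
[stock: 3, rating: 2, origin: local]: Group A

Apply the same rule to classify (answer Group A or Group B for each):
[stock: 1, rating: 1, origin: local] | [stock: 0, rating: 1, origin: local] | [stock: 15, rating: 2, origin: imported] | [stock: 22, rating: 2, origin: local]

A rule that fits every label: origin is local — true of each 'Group A' example, false of each 'Group B' one.

Group A, Group A, Group B, Group A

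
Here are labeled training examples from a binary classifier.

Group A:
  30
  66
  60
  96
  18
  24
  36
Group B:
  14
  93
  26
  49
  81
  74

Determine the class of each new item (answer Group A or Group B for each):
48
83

Group A, Group B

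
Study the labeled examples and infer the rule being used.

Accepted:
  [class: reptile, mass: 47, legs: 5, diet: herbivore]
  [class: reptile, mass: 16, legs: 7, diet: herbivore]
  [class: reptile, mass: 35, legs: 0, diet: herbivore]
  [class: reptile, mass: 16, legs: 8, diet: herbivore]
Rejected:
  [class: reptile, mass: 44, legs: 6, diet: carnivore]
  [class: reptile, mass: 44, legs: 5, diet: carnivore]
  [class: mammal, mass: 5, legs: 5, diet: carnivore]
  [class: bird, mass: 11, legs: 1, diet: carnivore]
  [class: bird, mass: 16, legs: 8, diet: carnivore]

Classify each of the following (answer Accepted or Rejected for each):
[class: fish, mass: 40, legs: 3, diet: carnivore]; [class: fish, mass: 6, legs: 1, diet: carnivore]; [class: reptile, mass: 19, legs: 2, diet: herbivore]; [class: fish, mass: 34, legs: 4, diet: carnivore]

Rejected, Rejected, Accepted, Rejected

The pattern is that an item is 'Accepted' exactly when: diet is herbivore.
[class: fish, mass: 40, legs: 3, diet: carnivore]: Rejected (diet is carnivore).
[class: fish, mass: 6, legs: 1, diet: carnivore]: Rejected (diet is carnivore).
[class: reptile, mass: 19, legs: 2, diet: herbivore]: Accepted (diet is herbivore).
[class: fish, mass: 34, legs: 4, diet: carnivore]: Rejected (diet is carnivore).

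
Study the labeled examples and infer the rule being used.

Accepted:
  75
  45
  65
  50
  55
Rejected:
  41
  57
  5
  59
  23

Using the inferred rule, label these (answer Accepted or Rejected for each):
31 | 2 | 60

'Accepted' ⟺ multiple of 5 AND at least 23.
31: 31 = 5·6 + 1, 31 ≥ 23 — does not fit, so Rejected.
2: 2 = 5·0 + 2, 2 < 23 — does not fit, so Rejected.
60: 60 = 5·12, 60 ≥ 23 — checks out, so Accepted.

Rejected, Rejected, Accepted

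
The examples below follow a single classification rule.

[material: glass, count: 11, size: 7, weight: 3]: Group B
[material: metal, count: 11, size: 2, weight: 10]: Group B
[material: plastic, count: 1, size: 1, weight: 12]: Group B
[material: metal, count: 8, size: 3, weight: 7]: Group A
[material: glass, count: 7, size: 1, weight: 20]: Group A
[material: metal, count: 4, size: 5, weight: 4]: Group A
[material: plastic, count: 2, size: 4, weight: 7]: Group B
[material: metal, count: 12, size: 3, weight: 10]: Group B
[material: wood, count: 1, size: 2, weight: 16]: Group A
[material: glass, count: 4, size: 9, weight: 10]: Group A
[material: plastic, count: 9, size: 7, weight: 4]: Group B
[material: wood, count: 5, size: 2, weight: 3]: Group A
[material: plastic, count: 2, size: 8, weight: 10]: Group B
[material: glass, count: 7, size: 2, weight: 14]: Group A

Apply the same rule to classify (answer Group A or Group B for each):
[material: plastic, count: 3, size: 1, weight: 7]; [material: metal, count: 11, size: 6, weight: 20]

Group B, Group B

The pattern is that an item is 'Group A' exactly when: material is not plastic AND count ≤ 8.
[material: plastic, count: 3, size: 1, weight: 7] → material is plastic, count = 3 → Group B. [material: metal, count: 11, size: 6, weight: 20] → material is metal, count = 11 → Group B.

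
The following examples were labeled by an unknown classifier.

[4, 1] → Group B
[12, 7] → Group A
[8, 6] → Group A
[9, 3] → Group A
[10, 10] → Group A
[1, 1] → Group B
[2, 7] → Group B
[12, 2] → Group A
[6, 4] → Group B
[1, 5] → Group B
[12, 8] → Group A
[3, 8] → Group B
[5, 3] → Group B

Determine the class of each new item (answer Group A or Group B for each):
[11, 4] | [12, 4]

Group A, Group A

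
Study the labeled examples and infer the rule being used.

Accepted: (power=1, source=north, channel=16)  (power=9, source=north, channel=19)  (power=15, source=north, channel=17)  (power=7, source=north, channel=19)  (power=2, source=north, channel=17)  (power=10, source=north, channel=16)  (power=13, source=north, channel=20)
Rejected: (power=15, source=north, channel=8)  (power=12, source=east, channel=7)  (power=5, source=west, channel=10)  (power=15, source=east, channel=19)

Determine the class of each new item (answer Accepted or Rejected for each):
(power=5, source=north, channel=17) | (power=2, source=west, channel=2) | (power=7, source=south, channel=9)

The simplest hypothesis consistent with all the labels is: source is north AND channel ≥ 10.

Accepted, Rejected, Rejected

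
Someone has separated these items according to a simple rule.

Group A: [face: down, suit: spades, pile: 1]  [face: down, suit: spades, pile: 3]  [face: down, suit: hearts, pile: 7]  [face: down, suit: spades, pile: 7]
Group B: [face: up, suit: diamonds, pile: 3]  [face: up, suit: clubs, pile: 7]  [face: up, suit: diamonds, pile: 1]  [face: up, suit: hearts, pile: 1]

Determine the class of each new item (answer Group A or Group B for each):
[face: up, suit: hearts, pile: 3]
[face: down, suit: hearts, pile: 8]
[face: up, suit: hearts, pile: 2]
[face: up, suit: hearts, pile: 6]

Group B, Group A, Group B, Group B

The common property of the 'Group A' items is: face is down. No 'Group B' item has it.
[face: up, suit: hearts, pile: 3]: Group B (face is up). [face: down, suit: hearts, pile: 8]: Group A (face is down). [face: up, suit: hearts, pile: 2]: Group B (face is up). [face: up, suit: hearts, pile: 6]: Group B (face is up).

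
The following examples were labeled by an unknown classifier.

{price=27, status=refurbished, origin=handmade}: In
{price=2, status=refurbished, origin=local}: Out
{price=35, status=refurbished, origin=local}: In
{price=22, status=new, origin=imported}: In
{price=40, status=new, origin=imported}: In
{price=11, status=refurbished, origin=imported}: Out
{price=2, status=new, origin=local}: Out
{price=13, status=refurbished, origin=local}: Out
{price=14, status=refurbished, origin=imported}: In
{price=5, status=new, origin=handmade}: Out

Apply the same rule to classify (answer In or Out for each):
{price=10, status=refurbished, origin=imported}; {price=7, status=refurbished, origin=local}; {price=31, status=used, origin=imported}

Out, Out, In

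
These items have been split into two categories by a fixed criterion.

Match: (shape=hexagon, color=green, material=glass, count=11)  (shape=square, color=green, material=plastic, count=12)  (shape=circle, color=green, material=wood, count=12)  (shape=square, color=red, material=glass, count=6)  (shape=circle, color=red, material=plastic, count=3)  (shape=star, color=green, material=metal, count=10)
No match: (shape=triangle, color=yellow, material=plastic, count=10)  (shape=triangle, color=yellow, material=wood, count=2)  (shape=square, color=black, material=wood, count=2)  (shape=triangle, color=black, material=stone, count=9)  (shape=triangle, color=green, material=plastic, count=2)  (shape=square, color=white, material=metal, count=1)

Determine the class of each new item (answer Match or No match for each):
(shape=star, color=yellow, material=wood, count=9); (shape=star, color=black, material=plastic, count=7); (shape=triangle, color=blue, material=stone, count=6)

Match, Match, No match

All 'Match' examples share one property — shape is not triangle AND count ≥ 3 — and every 'No match' example lacks it.
Match: (shape=star, color=yellow, material=wood, count=9), since shape is star, count = 9. Match: (shape=star, color=black, material=plastic, count=7), since shape is star, count = 7. No match: (shape=triangle, color=blue, material=stone, count=6), since shape is triangle, count = 6.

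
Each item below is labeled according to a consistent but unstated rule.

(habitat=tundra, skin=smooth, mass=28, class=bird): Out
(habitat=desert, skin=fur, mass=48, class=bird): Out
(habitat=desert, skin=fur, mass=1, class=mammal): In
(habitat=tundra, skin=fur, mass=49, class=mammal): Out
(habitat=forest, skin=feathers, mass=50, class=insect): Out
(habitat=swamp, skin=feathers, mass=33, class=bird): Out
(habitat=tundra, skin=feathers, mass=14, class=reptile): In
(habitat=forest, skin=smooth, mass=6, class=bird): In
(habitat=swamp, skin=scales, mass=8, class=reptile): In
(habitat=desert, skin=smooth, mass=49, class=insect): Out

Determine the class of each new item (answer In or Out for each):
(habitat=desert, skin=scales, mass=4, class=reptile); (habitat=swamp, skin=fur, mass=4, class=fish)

In, In

One predicate separates the groups cleanly: mass ≤ 14.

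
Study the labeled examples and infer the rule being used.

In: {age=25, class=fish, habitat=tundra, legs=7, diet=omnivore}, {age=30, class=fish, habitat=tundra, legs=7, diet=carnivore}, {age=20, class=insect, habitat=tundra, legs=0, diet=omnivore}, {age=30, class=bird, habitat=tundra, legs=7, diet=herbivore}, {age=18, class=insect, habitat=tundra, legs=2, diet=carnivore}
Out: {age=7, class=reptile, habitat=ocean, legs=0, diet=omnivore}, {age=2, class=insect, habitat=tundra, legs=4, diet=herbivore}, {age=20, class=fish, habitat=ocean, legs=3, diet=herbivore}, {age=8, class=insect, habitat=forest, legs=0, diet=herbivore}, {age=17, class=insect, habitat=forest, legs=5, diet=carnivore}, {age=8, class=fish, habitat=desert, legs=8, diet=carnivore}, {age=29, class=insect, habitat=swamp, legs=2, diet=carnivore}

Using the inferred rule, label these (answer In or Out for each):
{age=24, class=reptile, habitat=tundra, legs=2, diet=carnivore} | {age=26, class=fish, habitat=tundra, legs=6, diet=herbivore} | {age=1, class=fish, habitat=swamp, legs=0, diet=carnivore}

The rule appears to be: habitat is tundra AND age ≥ 7.
{age=24, class=reptile, habitat=tundra, legs=2, diet=carnivore} — habitat is tundra, age = 24, hence In. {age=26, class=fish, habitat=tundra, legs=6, diet=herbivore} — habitat is tundra, age = 26, hence In. {age=1, class=fish, habitat=swamp, legs=0, diet=carnivore} — habitat is swamp, age = 1, hence Out.

In, In, Out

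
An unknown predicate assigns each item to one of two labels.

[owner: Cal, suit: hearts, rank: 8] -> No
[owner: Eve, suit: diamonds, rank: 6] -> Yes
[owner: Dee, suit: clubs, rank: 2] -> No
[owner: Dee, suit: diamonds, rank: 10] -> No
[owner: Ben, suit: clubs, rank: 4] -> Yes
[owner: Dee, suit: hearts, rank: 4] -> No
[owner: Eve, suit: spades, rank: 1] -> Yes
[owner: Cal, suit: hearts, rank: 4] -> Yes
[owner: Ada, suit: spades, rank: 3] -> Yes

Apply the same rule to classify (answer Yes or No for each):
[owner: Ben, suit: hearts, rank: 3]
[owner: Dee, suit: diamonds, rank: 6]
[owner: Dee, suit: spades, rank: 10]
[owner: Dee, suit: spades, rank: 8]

Yes, No, No, No

The simplest hypothesis consistent with all the labels is: owner is not Dee AND rank ≤ 6.
[owner: Ben, suit: hearts, rank: 3]: owner is Ben, rank = 3 — passes, so Yes. [owner: Dee, suit: diamonds, rank: 6]: owner is Dee, rank = 6 — fails the rule, so No. [owner: Dee, suit: spades, rank: 10]: owner is Dee, rank = 10 — fails the rule, so No. [owner: Dee, suit: spades, rank: 8]: owner is Dee, rank = 8 — fails the rule, so No.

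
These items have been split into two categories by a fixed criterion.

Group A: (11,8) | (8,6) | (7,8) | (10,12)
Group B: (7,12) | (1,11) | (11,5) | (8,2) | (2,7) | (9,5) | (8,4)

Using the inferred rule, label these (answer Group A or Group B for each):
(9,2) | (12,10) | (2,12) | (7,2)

One predicate separates the groups cleanly: |first − second| ≤ 3.
(9,2): |9−2| = 7, does not satisfy this → Group B. (12,10): |12−10| = 2, meets the rule → Group A. (2,12): |2−12| = 10, does not satisfy this → Group B. (7,2): |7−2| = 5, does not satisfy this → Group B.

Group B, Group A, Group B, Group B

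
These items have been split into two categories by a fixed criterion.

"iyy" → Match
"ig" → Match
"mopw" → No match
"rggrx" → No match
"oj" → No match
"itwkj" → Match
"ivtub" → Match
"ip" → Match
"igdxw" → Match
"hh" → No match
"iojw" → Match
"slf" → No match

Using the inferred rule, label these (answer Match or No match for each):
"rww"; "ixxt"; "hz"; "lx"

No match, Match, No match, No match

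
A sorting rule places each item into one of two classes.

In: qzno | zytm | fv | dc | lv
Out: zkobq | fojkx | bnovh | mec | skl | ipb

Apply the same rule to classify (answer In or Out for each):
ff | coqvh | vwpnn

Rule: even length. This holds for each 'In' example and fails for each 'Out' one.
ff → length 2 → In. coqvh → length 5 → Out. vwpnn → length 5 → Out.

In, Out, Out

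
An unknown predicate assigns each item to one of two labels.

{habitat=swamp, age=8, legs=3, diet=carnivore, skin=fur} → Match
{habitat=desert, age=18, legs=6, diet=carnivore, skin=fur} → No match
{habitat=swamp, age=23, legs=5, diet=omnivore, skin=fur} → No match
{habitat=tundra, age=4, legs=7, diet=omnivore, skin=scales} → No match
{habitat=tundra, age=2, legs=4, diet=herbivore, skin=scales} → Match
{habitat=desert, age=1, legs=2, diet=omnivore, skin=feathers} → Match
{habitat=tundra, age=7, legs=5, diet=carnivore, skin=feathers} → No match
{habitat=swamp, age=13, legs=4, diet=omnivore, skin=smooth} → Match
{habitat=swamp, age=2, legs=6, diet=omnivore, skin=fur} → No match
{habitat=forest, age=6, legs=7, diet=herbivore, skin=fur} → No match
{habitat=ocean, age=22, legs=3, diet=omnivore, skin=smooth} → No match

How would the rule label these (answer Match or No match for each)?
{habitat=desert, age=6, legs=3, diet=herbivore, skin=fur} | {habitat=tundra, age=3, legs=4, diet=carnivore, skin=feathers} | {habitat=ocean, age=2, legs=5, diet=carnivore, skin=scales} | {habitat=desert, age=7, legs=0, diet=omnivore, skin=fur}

One predicate separates the groups cleanly: age ≤ 13 AND legs ≤ 4.
{habitat=desert, age=6, legs=3, diet=herbivore, skin=fur}: age = 6, legs = 3 — has this property, so Match.
{habitat=tundra, age=3, legs=4, diet=carnivore, skin=feathers}: age = 3, legs = 4 — has this property, so Match.
{habitat=ocean, age=2, legs=5, diet=carnivore, skin=scales}: age = 2, legs = 5 — doesn't match, so No match.
{habitat=desert, age=7, legs=0, diet=omnivore, skin=fur}: age = 7, legs = 0 — has this property, so Match.

Match, Match, No match, Match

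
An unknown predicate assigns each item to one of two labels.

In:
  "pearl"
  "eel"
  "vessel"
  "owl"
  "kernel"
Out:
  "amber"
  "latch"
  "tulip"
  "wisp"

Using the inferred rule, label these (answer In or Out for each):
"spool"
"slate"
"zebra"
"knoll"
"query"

In, Out, Out, In, Out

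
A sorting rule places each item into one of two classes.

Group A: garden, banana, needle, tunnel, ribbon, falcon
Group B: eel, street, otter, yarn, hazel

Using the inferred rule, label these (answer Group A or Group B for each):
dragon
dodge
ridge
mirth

Group A, Group B, Group B, Group B

The simplest hypothesis consistent with all the labels is: length 6 AND contains 'n'.
dragon: length 6, has 'n', passes → Group A. dodge: length 5, no 'n', does not fit → Group B. ridge: length 5, no 'n', does not fit → Group B. mirth: length 5, no 'n', does not fit → Group B.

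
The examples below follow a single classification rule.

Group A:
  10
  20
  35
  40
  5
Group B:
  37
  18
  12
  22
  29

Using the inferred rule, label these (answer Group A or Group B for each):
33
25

One predicate separates the groups cleanly: multiple of 5.
33: Group B (33 = 5·6 + 3). 25: Group A (25 = 5·5).

Group B, Group A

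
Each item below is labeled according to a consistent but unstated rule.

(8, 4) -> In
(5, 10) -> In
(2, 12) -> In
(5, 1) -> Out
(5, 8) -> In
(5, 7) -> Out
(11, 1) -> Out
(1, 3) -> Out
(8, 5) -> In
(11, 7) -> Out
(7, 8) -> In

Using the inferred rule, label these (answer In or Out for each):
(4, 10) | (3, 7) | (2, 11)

All 'In' examples share one property — product is even — and every 'Out' example lacks it.
(4, 10): 4·10 = 40 — satisfies this, so In.
(3, 7): 3·7 = 21 — fails this test, so Out.
(2, 11): 2·11 = 22 — satisfies this, so In.

In, Out, In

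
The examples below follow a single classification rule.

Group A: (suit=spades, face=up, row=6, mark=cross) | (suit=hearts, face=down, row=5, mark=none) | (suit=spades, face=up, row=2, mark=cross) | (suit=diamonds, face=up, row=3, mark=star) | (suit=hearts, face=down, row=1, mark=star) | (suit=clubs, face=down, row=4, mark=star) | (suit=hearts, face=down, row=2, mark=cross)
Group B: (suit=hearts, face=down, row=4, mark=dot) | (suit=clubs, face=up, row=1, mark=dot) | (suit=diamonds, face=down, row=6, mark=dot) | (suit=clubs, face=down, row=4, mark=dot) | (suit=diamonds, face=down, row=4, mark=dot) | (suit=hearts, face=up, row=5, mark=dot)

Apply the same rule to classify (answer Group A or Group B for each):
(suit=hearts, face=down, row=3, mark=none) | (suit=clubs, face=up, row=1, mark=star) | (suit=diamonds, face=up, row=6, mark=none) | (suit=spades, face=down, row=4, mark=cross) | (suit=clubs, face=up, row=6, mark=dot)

Group A, Group A, Group A, Group A, Group B

The classifier is using: mark is not dot.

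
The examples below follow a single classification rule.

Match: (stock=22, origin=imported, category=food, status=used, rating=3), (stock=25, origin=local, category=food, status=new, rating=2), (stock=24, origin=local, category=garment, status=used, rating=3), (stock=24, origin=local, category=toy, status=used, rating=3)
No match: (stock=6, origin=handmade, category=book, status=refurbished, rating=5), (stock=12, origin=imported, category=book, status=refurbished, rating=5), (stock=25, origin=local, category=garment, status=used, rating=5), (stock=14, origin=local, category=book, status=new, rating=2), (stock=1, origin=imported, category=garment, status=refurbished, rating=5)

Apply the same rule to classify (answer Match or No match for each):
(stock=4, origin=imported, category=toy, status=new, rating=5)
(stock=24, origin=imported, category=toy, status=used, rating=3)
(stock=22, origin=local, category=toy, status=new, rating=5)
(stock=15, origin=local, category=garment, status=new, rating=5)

No match, Match, No match, No match

One predicate separates the groups cleanly: stock ≥ 22 AND rating ≤ 3.
(stock=4, origin=imported, category=toy, status=new, rating=5): No match (stock = 4, rating = 5).
(stock=24, origin=imported, category=toy, status=used, rating=3): Match (stock = 24, rating = 3).
(stock=22, origin=local, category=toy, status=new, rating=5): No match (stock = 22, rating = 5).
(stock=15, origin=local, category=garment, status=new, rating=5): No match (stock = 15, rating = 5).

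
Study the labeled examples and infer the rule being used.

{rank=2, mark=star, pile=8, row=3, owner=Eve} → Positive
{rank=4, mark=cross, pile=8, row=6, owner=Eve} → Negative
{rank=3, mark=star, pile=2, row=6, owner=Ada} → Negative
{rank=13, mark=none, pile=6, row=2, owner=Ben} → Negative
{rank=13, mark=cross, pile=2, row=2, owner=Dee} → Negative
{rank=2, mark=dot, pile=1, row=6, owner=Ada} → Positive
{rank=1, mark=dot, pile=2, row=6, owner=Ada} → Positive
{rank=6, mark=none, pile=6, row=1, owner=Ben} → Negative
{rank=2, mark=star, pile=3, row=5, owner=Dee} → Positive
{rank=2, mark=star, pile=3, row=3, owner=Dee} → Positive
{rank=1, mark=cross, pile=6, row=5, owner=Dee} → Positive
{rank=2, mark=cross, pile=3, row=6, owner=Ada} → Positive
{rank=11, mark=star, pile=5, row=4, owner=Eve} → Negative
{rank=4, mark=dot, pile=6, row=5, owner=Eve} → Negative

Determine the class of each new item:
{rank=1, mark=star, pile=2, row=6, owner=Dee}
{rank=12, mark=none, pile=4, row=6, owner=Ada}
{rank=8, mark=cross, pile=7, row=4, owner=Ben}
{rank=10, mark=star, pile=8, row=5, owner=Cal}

Positive, Negative, Negative, Negative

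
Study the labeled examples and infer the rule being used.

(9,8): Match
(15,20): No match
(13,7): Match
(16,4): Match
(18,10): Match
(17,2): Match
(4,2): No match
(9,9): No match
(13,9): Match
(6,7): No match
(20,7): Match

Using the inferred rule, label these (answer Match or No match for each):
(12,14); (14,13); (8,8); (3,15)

A rule that fits every label: first > second AND sum ≥ 13 — true of each 'Match' example, false of each 'No match' one.
No match: (12,14), since 12 < 14, 12+14 = 26.
Match: (14,13), since 14 > 13, 14+13 = 27.
No match: (8,8), since 8 = 8, 8+8 = 16.
No match: (3,15), since 3 < 15, 3+15 = 18.

No match, Match, No match, No match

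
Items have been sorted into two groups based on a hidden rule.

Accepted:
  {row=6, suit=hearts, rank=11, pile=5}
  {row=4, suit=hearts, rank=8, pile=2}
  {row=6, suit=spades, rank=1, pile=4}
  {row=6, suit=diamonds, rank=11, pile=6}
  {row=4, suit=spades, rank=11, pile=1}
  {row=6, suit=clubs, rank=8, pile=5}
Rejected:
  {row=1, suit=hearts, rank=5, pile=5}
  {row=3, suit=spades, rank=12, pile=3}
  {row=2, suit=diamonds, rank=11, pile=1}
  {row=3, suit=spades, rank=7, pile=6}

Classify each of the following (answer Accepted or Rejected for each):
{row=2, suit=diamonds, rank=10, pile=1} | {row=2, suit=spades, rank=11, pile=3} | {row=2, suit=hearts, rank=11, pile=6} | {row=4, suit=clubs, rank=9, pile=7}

Rejected, Rejected, Rejected, Accepted

Every 'Accepted' example satisfies: row ≥ 4. None of the 'Rejected' examples do.
{row=2, suit=diamonds, rank=10, pile=1}: row = 2 — lacks this property, so Rejected. {row=2, suit=spades, rank=11, pile=3}: row = 2 — lacks this property, so Rejected. {row=2, suit=hearts, rank=11, pile=6}: row = 2 — lacks this property, so Rejected. {row=4, suit=clubs, rank=9, pile=7}: row = 4 — qualifies, so Accepted.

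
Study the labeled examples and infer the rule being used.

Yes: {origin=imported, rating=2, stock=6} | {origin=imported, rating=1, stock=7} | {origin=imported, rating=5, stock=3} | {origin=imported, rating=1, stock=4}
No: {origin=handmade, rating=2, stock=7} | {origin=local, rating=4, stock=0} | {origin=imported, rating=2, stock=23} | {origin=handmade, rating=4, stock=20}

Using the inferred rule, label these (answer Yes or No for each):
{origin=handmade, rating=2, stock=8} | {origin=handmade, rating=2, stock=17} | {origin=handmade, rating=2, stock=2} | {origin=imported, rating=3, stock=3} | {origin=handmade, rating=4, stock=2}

No, No, No, Yes, No

The classifier is using: origin is imported AND stock ≤ 7.
{origin=handmade, rating=2, stock=8}: origin is handmade, stock = 8, doesn't qualify → No. {origin=handmade, rating=2, stock=17}: origin is handmade, stock = 17, doesn't qualify → No. {origin=handmade, rating=2, stock=2}: origin is handmade, stock = 2, doesn't qualify → No. {origin=imported, rating=3, stock=3}: origin is imported, stock = 3, qualifies → Yes. {origin=handmade, rating=4, stock=2}: origin is handmade, stock = 2, doesn't qualify → No.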